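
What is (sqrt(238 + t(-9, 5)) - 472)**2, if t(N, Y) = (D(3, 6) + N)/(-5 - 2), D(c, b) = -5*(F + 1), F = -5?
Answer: (3304 - sqrt(11585))**2/49 ≈ 2.0851e+5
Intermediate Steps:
D(c, b) = 20 (D(c, b) = -5*(-5 + 1) = -5*(-4) = 20)
t(N, Y) = -20/7 - N/7 (t(N, Y) = (20 + N)/(-5 - 2) = (20 + N)/(-7) = (20 + N)*(-1/7) = -20/7 - N/7)
(sqrt(238 + t(-9, 5)) - 472)**2 = (sqrt(238 + (-20/7 - 1/7*(-9))) - 472)**2 = (sqrt(238 + (-20/7 + 9/7)) - 472)**2 = (sqrt(238 - 11/7) - 472)**2 = (sqrt(1655/7) - 472)**2 = (sqrt(11585)/7 - 472)**2 = (-472 + sqrt(11585)/7)**2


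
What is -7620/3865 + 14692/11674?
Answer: -3217130/4512001 ≈ -0.71302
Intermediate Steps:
-7620/3865 + 14692/11674 = -7620*1/3865 + 14692*(1/11674) = -1524/773 + 7346/5837 = -3217130/4512001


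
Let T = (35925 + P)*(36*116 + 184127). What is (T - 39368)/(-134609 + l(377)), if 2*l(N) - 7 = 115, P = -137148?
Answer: 19060633937/134548 ≈ 1.4166e+5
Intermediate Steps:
l(N) = 61 (l(N) = 7/2 + (1/2)*115 = 7/2 + 115/2 = 61)
T = -19060594569 (T = (35925 - 137148)*(36*116 + 184127) = -101223*(4176 + 184127) = -101223*188303 = -19060594569)
(T - 39368)/(-134609 + l(377)) = (-19060594569 - 39368)/(-134609 + 61) = -19060633937/(-134548) = -19060633937*(-1/134548) = 19060633937/134548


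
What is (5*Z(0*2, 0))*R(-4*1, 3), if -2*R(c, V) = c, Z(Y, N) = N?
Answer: 0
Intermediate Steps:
R(c, V) = -c/2
(5*Z(0*2, 0))*R(-4*1, 3) = (5*0)*(-(-2)) = 0*(-½*(-4)) = 0*2 = 0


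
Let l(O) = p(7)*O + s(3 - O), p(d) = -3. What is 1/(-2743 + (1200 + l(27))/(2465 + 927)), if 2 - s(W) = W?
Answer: -3392/9303111 ≈ -0.00036461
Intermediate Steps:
s(W) = 2 - W
l(O) = -1 - 2*O (l(O) = -3*O + (2 - (3 - O)) = -3*O + (2 + (-3 + O)) = -3*O + (-1 + O) = -1 - 2*O)
1/(-2743 + (1200 + l(27))/(2465 + 927)) = 1/(-2743 + (1200 + (-1 - 2*27))/(2465 + 927)) = 1/(-2743 + (1200 + (-1 - 54))/3392) = 1/(-2743 + (1200 - 55)*(1/3392)) = 1/(-2743 + 1145*(1/3392)) = 1/(-2743 + 1145/3392) = 1/(-9303111/3392) = -3392/9303111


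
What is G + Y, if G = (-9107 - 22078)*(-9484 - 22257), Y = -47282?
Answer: 989795803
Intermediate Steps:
G = 989843085 (G = -31185*(-31741) = 989843085)
G + Y = 989843085 - 47282 = 989795803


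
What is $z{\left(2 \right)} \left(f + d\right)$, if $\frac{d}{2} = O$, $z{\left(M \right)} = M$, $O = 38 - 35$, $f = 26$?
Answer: $64$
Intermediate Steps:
$O = 3$ ($O = 38 - 35 = 3$)
$d = 6$ ($d = 2 \cdot 3 = 6$)
$z{\left(2 \right)} \left(f + d\right) = 2 \left(26 + 6\right) = 2 \cdot 32 = 64$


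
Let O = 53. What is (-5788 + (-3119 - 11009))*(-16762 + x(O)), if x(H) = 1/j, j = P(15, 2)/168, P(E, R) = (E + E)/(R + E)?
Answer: 1659679944/5 ≈ 3.3194e+8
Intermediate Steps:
P(E, R) = 2*E/(E + R) (P(E, R) = (2*E)/(E + R) = 2*E/(E + R))
j = 5/476 (j = (2*15/(15 + 2))/168 = (2*15/17)*(1/168) = (2*15*(1/17))*(1/168) = (30/17)*(1/168) = 5/476 ≈ 0.010504)
x(H) = 476/5 (x(H) = 1/(5/476) = 476/5)
(-5788 + (-3119 - 11009))*(-16762 + x(O)) = (-5788 + (-3119 - 11009))*(-16762 + 476/5) = (-5788 - 14128)*(-83334/5) = -19916*(-83334/5) = 1659679944/5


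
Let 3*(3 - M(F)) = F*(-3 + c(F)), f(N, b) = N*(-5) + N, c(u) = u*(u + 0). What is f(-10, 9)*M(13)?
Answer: -85960/3 ≈ -28653.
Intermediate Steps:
c(u) = u² (c(u) = u*u = u²)
f(N, b) = -4*N (f(N, b) = -5*N + N = -4*N)
M(F) = 3 - F*(-3 + F²)/3
f(-10, 9)*M(13) = (-4*(-10))*(3 + 13 - ⅓*13³) = 40*(3 + 13 - ⅓*2197) = 40*(3 + 13 - 2197/3) = 40*(-2149/3) = -85960/3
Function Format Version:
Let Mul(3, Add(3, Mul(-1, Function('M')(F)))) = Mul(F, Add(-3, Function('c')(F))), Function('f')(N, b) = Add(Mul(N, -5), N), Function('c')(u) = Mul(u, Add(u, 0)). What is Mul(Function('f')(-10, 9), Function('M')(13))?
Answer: Rational(-85960, 3) ≈ -28653.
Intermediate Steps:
Function('c')(u) = Pow(u, 2) (Function('c')(u) = Mul(u, u) = Pow(u, 2))
Function('f')(N, b) = Mul(-4, N) (Function('f')(N, b) = Add(Mul(-5, N), N) = Mul(-4, N))
Function('M')(F) = Add(3, Mul(Rational(-1, 3), F, Add(-3, Pow(F, 2)))) (Function('M')(F) = Add(3, Mul(Rational(-1, 3), Mul(F, Add(-3, Pow(F, 2))))) = Add(3, Mul(Rational(-1, 3), F, Add(-3, Pow(F, 2)))))
Mul(Function('f')(-10, 9), Function('M')(13)) = Mul(Mul(-4, -10), Add(3, 13, Mul(Rational(-1, 3), Pow(13, 3)))) = Mul(40, Add(3, 13, Mul(Rational(-1, 3), 2197))) = Mul(40, Add(3, 13, Rational(-2197, 3))) = Mul(40, Rational(-2149, 3)) = Rational(-85960, 3)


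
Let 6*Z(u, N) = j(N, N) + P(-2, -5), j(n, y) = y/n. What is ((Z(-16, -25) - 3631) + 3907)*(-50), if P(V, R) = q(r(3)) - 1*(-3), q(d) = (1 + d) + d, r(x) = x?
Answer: -41675/3 ≈ -13892.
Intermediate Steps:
q(d) = 1 + 2*d
P(V, R) = 10 (P(V, R) = (1 + 2*3) - 1*(-3) = (1 + 6) + 3 = 7 + 3 = 10)
Z(u, N) = 11/6 (Z(u, N) = (N/N + 10)/6 = (1 + 10)/6 = (1/6)*11 = 11/6)
((Z(-16, -25) - 3631) + 3907)*(-50) = ((11/6 - 3631) + 3907)*(-50) = (-21775/6 + 3907)*(-50) = (1667/6)*(-50) = -41675/3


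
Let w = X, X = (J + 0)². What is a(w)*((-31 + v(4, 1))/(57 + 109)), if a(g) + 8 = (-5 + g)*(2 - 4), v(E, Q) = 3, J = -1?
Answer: 0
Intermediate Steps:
X = 1 (X = (-1 + 0)² = (-1)² = 1)
w = 1
a(g) = 2 - 2*g (a(g) = -8 + (-5 + g)*(2 - 4) = -8 + (-5 + g)*(-2) = -8 + (10 - 2*g) = 2 - 2*g)
a(w)*((-31 + v(4, 1))/(57 + 109)) = (2 - 2*1)*((-31 + 3)/(57 + 109)) = (2 - 2)*(-28/166) = 0*(-28*1/166) = 0*(-14/83) = 0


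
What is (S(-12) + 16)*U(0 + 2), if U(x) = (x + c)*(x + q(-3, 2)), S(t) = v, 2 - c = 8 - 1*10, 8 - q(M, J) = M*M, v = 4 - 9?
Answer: 66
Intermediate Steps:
v = -5
q(M, J) = 8 - M**2 (q(M, J) = 8 - M*M = 8 - M**2)
c = 4 (c = 2 - (8 - 1*10) = 2 - (8 - 10) = 2 - 1*(-2) = 2 + 2 = 4)
S(t) = -5
U(x) = (-1 + x)*(4 + x) (U(x) = (x + 4)*(x + (8 - 1*(-3)**2)) = (4 + x)*(x + (8 - 1*9)) = (4 + x)*(x + (8 - 9)) = (4 + x)*(x - 1) = (4 + x)*(-1 + x) = (-1 + x)*(4 + x))
(S(-12) + 16)*U(0 + 2) = (-5 + 16)*(-4 + (0 + 2)**2 + 3*(0 + 2)) = 11*(-4 + 2**2 + 3*2) = 11*(-4 + 4 + 6) = 11*6 = 66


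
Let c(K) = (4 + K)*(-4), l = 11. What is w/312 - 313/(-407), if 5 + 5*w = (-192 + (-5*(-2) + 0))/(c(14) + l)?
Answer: 9911673/12910040 ≈ 0.76775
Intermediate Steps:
c(K) = -16 - 4*K
w = -123/305 (w = -1 + ((-192 + (-5*(-2) + 0))/((-16 - 4*14) + 11))/5 = -1 + ((-192 + (10 + 0))/((-16 - 56) + 11))/5 = -1 + ((-192 + 10)/(-72 + 11))/5 = -1 + (-182/(-61))/5 = -1 + (-182*(-1/61))/5 = -1 + (⅕)*(182/61) = -1 + 182/305 = -123/305 ≈ -0.40328)
w/312 - 313/(-407) = -123/305/312 - 313/(-407) = -123/305*1/312 - 313*(-1/407) = -41/31720 + 313/407 = 9911673/12910040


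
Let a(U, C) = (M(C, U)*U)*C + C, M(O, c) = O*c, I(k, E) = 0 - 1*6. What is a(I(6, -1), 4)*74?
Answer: 42920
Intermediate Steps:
I(k, E) = -6 (I(k, E) = 0 - 6 = -6)
a(U, C) = C + C**2*U**2 (a(U, C) = ((C*U)*U)*C + C = (C*U**2)*C + C = C**2*U**2 + C = C + C**2*U**2)
a(I(6, -1), 4)*74 = (4*(1 + 4*(-6)**2))*74 = (4*(1 + 4*36))*74 = (4*(1 + 144))*74 = (4*145)*74 = 580*74 = 42920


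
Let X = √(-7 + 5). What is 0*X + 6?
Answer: 6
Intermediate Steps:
X = I*√2 (X = √(-2) = I*√2 ≈ 1.4142*I)
0*X + 6 = 0*(I*√2) + 6 = 0 + 6 = 6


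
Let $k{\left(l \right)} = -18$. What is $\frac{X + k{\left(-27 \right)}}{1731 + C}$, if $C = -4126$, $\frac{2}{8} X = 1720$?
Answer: $- \frac{6862}{2395} \approx -2.8651$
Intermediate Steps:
$X = 6880$ ($X = 4 \cdot 1720 = 6880$)
$\frac{X + k{\left(-27 \right)}}{1731 + C} = \frac{6880 - 18}{1731 - 4126} = \frac{6862}{-2395} = 6862 \left(- \frac{1}{2395}\right) = - \frac{6862}{2395}$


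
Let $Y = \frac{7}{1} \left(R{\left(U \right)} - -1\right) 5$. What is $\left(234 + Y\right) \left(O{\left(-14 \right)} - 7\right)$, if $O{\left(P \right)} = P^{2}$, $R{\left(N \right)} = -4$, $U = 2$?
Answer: $24381$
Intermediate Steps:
$Y = -105$ ($Y = \frac{7}{1} \left(-4 - -1\right) 5 = 7 \cdot 1 \left(-4 + 1\right) 5 = 7 \left(-3\right) 5 = \left(-21\right) 5 = -105$)
$\left(234 + Y\right) \left(O{\left(-14 \right)} - 7\right) = \left(234 - 105\right) \left(\left(-14\right)^{2} - 7\right) = 129 \left(196 - 7\right) = 129 \cdot 189 = 24381$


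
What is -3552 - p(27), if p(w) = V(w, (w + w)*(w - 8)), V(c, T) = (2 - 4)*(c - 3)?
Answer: -3504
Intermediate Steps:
V(c, T) = 6 - 2*c (V(c, T) = -2*(-3 + c) = 6 - 2*c)
p(w) = 6 - 2*w
-3552 - p(27) = -3552 - (6 - 2*27) = -3552 - (6 - 54) = -3552 - 1*(-48) = -3552 + 48 = -3504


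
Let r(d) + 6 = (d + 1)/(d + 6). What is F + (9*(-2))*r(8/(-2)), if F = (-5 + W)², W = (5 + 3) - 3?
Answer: 135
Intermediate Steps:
r(d) = -6 + (1 + d)/(6 + d) (r(d) = -6 + (d + 1)/(d + 6) = -6 + (1 + d)/(6 + d))
W = 5 (W = 8 - 3 = 5)
F = 0 (F = (-5 + 5)² = 0² = 0)
F + (9*(-2))*r(8/(-2)) = 0 + (9*(-2))*(5*(-7 - 8/(-2))/(6 + 8/(-2))) = 0 - 90*(-7 - 8*(-1)/2)/(6 + 8*(-½)) = 0 - 90*(-7 - 1*(-4))/(6 - 4) = 0 - 90*(-7 + 4)/2 = 0 - 90*(-3)/2 = 0 - 18*(-15/2) = 0 + 135 = 135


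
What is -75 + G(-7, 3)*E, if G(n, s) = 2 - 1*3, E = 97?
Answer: -172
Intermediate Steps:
G(n, s) = -1 (G(n, s) = 2 - 3 = -1)
-75 + G(-7, 3)*E = -75 - 1*97 = -75 - 97 = -172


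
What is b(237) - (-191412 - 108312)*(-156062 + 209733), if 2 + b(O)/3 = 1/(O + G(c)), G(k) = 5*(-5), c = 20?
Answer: 3410335201179/212 ≈ 1.6086e+10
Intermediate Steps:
G(k) = -25
b(O) = -6 + 3/(-25 + O) (b(O) = -6 + 3/(O - 25) = -6 + 3/(-25 + O))
b(237) - (-191412 - 108312)*(-156062 + 209733) = 3*(51 - 2*237)/(-25 + 237) - (-191412 - 108312)*(-156062 + 209733) = 3*(51 - 474)/212 - (-299724)*53671 = 3*(1/212)*(-423) - 1*(-16086486804) = -1269/212 + 16086486804 = 3410335201179/212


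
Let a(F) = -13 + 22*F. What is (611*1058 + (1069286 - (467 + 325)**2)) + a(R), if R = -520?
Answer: 1077007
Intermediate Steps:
(611*1058 + (1069286 - (467 + 325)**2)) + a(R) = (611*1058 + (1069286 - (467 + 325)**2)) + (-13 + 22*(-520)) = (646438 + (1069286 - 1*792**2)) + (-13 - 11440) = (646438 + (1069286 - 1*627264)) - 11453 = (646438 + (1069286 - 627264)) - 11453 = (646438 + 442022) - 11453 = 1088460 - 11453 = 1077007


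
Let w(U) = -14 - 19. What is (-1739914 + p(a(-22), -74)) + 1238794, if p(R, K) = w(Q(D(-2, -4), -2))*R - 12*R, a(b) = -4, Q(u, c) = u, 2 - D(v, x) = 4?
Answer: -500940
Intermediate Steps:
D(v, x) = -2 (D(v, x) = 2 - 1*4 = 2 - 4 = -2)
w(U) = -33
p(R, K) = -45*R (p(R, K) = -33*R - 12*R = -45*R)
(-1739914 + p(a(-22), -74)) + 1238794 = (-1739914 - 45*(-4)) + 1238794 = (-1739914 + 180) + 1238794 = -1739734 + 1238794 = -500940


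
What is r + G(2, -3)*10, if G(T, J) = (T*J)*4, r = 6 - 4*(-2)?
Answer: -226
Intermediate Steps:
r = 14 (r = 6 - 4*(-2) = 6 + 8 = 14)
G(T, J) = 4*J*T (G(T, J) = (J*T)*4 = 4*J*T)
r + G(2, -3)*10 = 14 + (4*(-3)*2)*10 = 14 - 24*10 = 14 - 240 = -226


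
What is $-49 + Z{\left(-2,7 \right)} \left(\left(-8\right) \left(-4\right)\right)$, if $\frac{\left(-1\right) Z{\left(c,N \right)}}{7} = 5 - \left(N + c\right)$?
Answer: $-49$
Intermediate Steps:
$Z{\left(c,N \right)} = -35 + 7 N + 7 c$ ($Z{\left(c,N \right)} = - 7 \left(5 - \left(N + c\right)\right) = - 7 \left(5 - N - c\right) = -35 + 7 N + 7 c$)
$-49 + Z{\left(-2,7 \right)} \left(\left(-8\right) \left(-4\right)\right) = -49 + \left(-35 + 7 \cdot 7 + 7 \left(-2\right)\right) \left(\left(-8\right) \left(-4\right)\right) = -49 + \left(-35 + 49 - 14\right) 32 = -49 + 0 \cdot 32 = -49 + 0 = -49$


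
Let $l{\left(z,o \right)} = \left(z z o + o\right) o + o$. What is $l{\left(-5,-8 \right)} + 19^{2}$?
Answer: $2017$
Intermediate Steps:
$l{\left(z,o \right)} = o + o \left(o + o z^{2}\right)$ ($l{\left(z,o \right)} = \left(z^{2} o + o\right) o + o = \left(o z^{2} + o\right) o + o = \left(o + o z^{2}\right) o + o = o \left(o + o z^{2}\right) + o = o + o \left(o + o z^{2}\right)$)
$l{\left(-5,-8 \right)} + 19^{2} = - 8 \left(1 - 8 - 8 \left(-5\right)^{2}\right) + 19^{2} = - 8 \left(1 - 8 - 200\right) + 361 = \left(-8\right) \left(-207\right) + 361 = 1656 + 361 = 2017$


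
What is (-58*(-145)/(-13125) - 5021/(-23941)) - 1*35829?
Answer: -2251705072262/62845125 ≈ -35829.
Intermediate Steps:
(-58*(-145)/(-13125) - 5021/(-23941)) - 1*35829 = (8410*(-1/13125) - 5021*(-1/23941)) - 35829 = (-1682/2625 + 5021/23941) - 35829 = -27088637/62845125 - 35829 = -2251705072262/62845125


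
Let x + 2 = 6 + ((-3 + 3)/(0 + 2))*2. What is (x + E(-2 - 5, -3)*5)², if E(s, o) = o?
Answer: 121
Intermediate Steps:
x = 4 (x = -2 + (6 + ((-3 + 3)/(0 + 2))*2) = -2 + (6 + (0/2)*2) = -2 + (6 + (0*(½))*2) = -2 + (6 + 0*2) = -2 + (6 + 0) = -2 + 6 = 4)
(x + E(-2 - 5, -3)*5)² = (4 - 3*5)² = (4 - 15)² = (-11)² = 121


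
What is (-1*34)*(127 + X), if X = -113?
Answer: -476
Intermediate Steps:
(-1*34)*(127 + X) = (-1*34)*(127 - 113) = -34*14 = -476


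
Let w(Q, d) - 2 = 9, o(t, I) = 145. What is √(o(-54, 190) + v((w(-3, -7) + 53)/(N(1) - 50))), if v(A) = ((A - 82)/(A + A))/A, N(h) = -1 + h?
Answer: √122455/32 ≈ 10.935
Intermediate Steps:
w(Q, d) = 11 (w(Q, d) = 2 + 9 = 11)
v(A) = (-82 + A)/(2*A²) (v(A) = ((-82 + A)/((2*A)))/A = ((-82 + A)*(1/(2*A)))/A = ((-82 + A)/(2*A))/A = (-82 + A)/(2*A²))
√(o(-54, 190) + v((w(-3, -7) + 53)/(N(1) - 50))) = √(145 + (-82 + (11 + 53)/((-1 + 1) - 50))/(2*((11 + 53)/((-1 + 1) - 50))²)) = √(145 + (-82 + 64/(0 - 50))/(2*(64/(0 - 50))²)) = √(145 + (-82 + 64/(-50))/(2*(64/(-50))²)) = √(145 + (-82 + 64*(-1/50))/(2*(64*(-1/50))²)) = √(145 + (-82 - 32/25)/(2*(-32/25)²)) = √(145 + (½)*(625/1024)*(-2082/25)) = √(145 - 26025/1024) = √(122455/1024) = √122455/32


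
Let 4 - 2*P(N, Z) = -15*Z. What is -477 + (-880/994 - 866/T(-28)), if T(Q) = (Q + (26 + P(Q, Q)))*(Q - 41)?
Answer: -35121794/73485 ≈ -477.95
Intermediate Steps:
P(N, Z) = 2 + 15*Z/2 (P(N, Z) = 2 - (-5)*3*Z/2 = 2 - (-15)*Z/2 = 2 + 15*Z/2)
T(Q) = (-41 + Q)*(28 + 17*Q/2) (T(Q) = (Q + (26 + (2 + 15*Q/2)))*(Q - 41) = (Q + (28 + 15*Q/2))*(-41 + Q) = (28 + 17*Q/2)*(-41 + Q) = (-41 + Q)*(28 + 17*Q/2))
-477 + (-880/994 - 866/T(-28)) = -477 + (-880/994 - 866/(-1148 - 641/2*(-28) + (17/2)*(-28)²)) = -477 + (-880*1/994 - 866/(-1148 + 8974 + (17/2)*784)) = -477 + (-440/497 - 866/(-1148 + 8974 + 6664)) = -477 + (-440/497 - 866/14490) = -477 + (-440/497 - 866*1/14490) = -477 + (-440/497 - 433/7245) = -477 - 69449/73485 = -35121794/73485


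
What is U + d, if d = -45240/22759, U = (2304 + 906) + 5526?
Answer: 198777384/22759 ≈ 8734.0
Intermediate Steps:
U = 8736 (U = 3210 + 5526 = 8736)
d = -45240/22759 (d = -45240*1/22759 = -45240/22759 ≈ -1.9878)
U + d = 8736 - 45240/22759 = 198777384/22759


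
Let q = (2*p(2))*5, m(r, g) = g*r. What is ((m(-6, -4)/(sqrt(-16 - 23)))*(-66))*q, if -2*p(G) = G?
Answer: -5280*I*sqrt(39)/13 ≈ -2536.4*I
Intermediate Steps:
p(G) = -G/2
q = -10 (q = (2*(-1/2*2))*5 = (2*(-1))*5 = -2*5 = -10)
((m(-6, -4)/(sqrt(-16 - 23)))*(-66))*q = (((-4*(-6))/(sqrt(-16 - 23)))*(-66))*(-10) = ((24/(sqrt(-39)))*(-66))*(-10) = ((24/((I*sqrt(39))))*(-66))*(-10) = ((24*(-I*sqrt(39)/39))*(-66))*(-10) = (-8*I*sqrt(39)/13*(-66))*(-10) = (528*I*sqrt(39)/13)*(-10) = -5280*I*sqrt(39)/13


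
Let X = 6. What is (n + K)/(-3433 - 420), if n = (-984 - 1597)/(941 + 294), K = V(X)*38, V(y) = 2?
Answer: -91279/4758455 ≈ -0.019182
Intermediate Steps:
K = 76 (K = 2*38 = 76)
n = -2581/1235 ≈ -2.0899
(n + K)/(-3433 - 420) = (-2581/1235 + 76)/(-3433 - 420) = (91279/1235)/(-3853) = (91279/1235)*(-1/3853) = -91279/4758455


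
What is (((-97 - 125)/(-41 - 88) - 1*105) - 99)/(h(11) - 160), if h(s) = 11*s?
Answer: 8698/1677 ≈ 5.1866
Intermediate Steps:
(((-97 - 125)/(-41 - 88) - 1*105) - 99)/(h(11) - 160) = (((-97 - 125)/(-41 - 88) - 1*105) - 99)/(11*11 - 160) = ((-222/(-129) - 105) - 99)/(121 - 160) = ((-222*(-1/129) - 105) - 99)/(-39) = ((74/43 - 105) - 99)*(-1/39) = (-4441/43 - 99)*(-1/39) = -8698/43*(-1/39) = 8698/1677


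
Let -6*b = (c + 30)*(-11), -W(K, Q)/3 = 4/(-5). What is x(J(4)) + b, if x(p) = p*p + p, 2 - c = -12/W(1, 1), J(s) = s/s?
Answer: 419/6 ≈ 69.833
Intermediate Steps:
W(K, Q) = 12/5 (W(K, Q) = -12/(-5) = -12*(-1)/5 = -3*(-⅘) = 12/5)
J(s) = 1
c = 7 (c = 2 - (-12)/12/5 = 2 - (-12)*5/12 = 2 - 1*(-5) = 2 + 5 = 7)
b = 407/6 (b = -(7 + 30)*(-11)/6 = -37*(-11)/6 = -⅙*(-407) = 407/6 ≈ 67.833)
x(p) = p + p² (x(p) = p² + p = p + p²)
x(J(4)) + b = 1*(1 + 1) + 407/6 = 1*2 + 407/6 = 2 + 407/6 = 419/6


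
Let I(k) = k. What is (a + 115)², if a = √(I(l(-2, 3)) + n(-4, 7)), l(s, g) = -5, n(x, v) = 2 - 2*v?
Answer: (115 + I*√17)² ≈ 13208.0 + 948.31*I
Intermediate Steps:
a = I*√17 (a = √(-5 + (2 - 2*7)) = √(-5 + (2 - 14)) = √(-5 - 12) = √(-17) = I*√17 ≈ 4.1231*I)
(a + 115)² = (I*√17 + 115)² = (115 + I*√17)²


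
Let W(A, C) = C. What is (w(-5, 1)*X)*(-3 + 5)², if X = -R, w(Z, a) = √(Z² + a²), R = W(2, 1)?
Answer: -4*√26 ≈ -20.396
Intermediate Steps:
R = 1
X = -1 (X = -1*1 = -1)
(w(-5, 1)*X)*(-3 + 5)² = (√((-5)² + 1²)*(-1))*(-3 + 5)² = (√(25 + 1)*(-1))*2² = (√26*(-1))*4 = -√26*4 = -4*√26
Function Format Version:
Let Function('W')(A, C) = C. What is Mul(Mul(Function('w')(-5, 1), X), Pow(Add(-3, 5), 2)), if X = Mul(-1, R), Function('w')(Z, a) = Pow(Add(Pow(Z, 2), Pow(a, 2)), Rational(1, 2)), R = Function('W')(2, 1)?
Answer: Mul(-4, Pow(26, Rational(1, 2))) ≈ -20.396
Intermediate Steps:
R = 1
X = -1 (X = Mul(-1, 1) = -1)
Mul(Mul(Function('w')(-5, 1), X), Pow(Add(-3, 5), 2)) = Mul(Mul(Pow(Add(Pow(-5, 2), Pow(1, 2)), Rational(1, 2)), -1), Pow(Add(-3, 5), 2)) = Mul(Mul(Pow(Add(25, 1), Rational(1, 2)), -1), Pow(2, 2)) = Mul(Mul(Pow(26, Rational(1, 2)), -1), 4) = Mul(Mul(-1, Pow(26, Rational(1, 2))), 4) = Mul(-4, Pow(26, Rational(1, 2)))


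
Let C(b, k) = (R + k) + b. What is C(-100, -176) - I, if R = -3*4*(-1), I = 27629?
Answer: -27893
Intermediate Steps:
R = 12 (R = -12*(-1) = 12)
C(b, k) = 12 + b + k (C(b, k) = (12 + k) + b = 12 + b + k)
C(-100, -176) - I = (12 - 100 - 176) - 1*27629 = -264 - 27629 = -27893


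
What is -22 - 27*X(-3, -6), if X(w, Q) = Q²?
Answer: -994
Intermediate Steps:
-22 - 27*X(-3, -6) = -22 - 27*(-6)² = -22 - 27*36 = -22 - 972 = -994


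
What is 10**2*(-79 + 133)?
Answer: 5400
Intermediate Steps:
10**2*(-79 + 133) = 100*54 = 5400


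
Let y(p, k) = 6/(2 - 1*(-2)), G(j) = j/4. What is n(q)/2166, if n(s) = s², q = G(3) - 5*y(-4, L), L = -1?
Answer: 243/11552 ≈ 0.021035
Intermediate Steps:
G(j) = j/4 (G(j) = j*(¼) = j/4)
y(p, k) = 3/2 (y(p, k) = 6/(2 + 2) = 6/4 = 6*(¼) = 3/2)
q = -27/4 (q = (¼)*3 - 5*3/2 = ¾ - 15/2 = -27/4 ≈ -6.7500)
n(q)/2166 = (-27/4)²/2166 = (729/16)*(1/2166) = 243/11552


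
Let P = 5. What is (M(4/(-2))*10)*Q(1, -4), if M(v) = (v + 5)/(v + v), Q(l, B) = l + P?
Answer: -45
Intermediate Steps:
Q(l, B) = 5 + l (Q(l, B) = l + 5 = 5 + l)
M(v) = (5 + v)/(2*v) (M(v) = (5 + v)/((2*v)) = (5 + v)*(1/(2*v)) = (5 + v)/(2*v))
(M(4/(-2))*10)*Q(1, -4) = (((5 + 4/(-2))/(2*((4/(-2)))))*10)*(5 + 1) = (((5 + 4*(-½))/(2*((4*(-½)))))*10)*6 = (((½)*(5 - 2)/(-2))*10)*6 = (((½)*(-½)*3)*10)*6 = -¾*10*6 = -15/2*6 = -45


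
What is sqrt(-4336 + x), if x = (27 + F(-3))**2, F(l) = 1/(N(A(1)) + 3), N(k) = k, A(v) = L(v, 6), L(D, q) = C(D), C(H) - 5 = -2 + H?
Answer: 6*I*sqrt(4899)/7 ≈ 59.994*I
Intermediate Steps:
C(H) = 3 + H (C(H) = 5 + (-2 + H) = 3 + H)
L(D, q) = 3 + D
A(v) = 3 + v
F(l) = 1/7 (F(l) = 1/((3 + 1) + 3) = 1/(4 + 3) = 1/7)
x = 36100/49 (x = (27 + 1/7)**2 = (190/7)**2 = 36100/49 ≈ 736.73)
sqrt(-4336 + x) = sqrt(-4336 + 36100/49) = sqrt(-176364/49) = 6*I*sqrt(4899)/7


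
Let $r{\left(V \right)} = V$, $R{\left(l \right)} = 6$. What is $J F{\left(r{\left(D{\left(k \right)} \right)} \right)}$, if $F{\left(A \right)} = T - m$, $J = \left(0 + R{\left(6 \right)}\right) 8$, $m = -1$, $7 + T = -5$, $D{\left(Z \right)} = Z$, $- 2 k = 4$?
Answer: $-528$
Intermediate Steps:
$k = -2$ ($k = \left(- \frac{1}{2}\right) 4 = -2$)
$T = -12$ ($T = -7 - 5 = -12$)
$J = 48$ ($J = \left(0 + 6\right) 8 = 6 \cdot 8 = 48$)
$F{\left(A \right)} = -11$ ($F{\left(A \right)} = -12 - -1 = -12 + 1 = -11$)
$J F{\left(r{\left(D{\left(k \right)} \right)} \right)} = 48 \left(-11\right) = -528$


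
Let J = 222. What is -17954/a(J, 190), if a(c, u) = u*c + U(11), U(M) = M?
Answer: -17954/42191 ≈ -0.42554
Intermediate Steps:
a(c, u) = 11 + c*u (a(c, u) = u*c + 11 = c*u + 11 = 11 + c*u)
-17954/a(J, 190) = -17954/(11 + 222*190) = -17954/(11 + 42180) = -17954/42191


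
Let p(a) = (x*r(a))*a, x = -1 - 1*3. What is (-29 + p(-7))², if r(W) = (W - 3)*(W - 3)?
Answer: 7678441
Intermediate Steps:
r(W) = (-3 + W)² (r(W) = (-3 + W)*(-3 + W) = (-3 + W)²)
x = -4 (x = -1 - 3 = -4)
p(a) = -4*a*(-3 + a)² (p(a) = (-4*(-3 + a)²)*a = -4*a*(-3 + a)²)
(-29 + p(-7))² = (-29 - 4*(-7)*(-3 - 7)²)² = (-29 - 4*(-7)*(-10)²)² = (-29 - 4*(-7)*100)² = (-29 + 2800)² = 2771² = 7678441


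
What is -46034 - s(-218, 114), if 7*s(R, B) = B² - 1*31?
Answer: -335203/7 ≈ -47886.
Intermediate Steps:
s(R, B) = -31/7 + B²/7 (s(R, B) = (B² - 1*31)/7 = (B² - 31)/7 = (-31 + B²)/7 = -31/7 + B²/7)
-46034 - s(-218, 114) = -46034 - (-31/7 + (⅐)*114²) = -46034 - (-31/7 + (⅐)*12996) = -46034 - (-31/7 + 12996/7) = -46034 - 1*12965/7 = -46034 - 12965/7 = -335203/7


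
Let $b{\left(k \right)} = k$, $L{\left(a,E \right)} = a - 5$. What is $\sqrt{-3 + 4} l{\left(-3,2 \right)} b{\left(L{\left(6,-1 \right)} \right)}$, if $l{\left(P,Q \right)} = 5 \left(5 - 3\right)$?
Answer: $10$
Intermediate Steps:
$L{\left(a,E \right)} = -5 + a$ ($L{\left(a,E \right)} = a - 5 = -5 + a$)
$l{\left(P,Q \right)} = 10$ ($l{\left(P,Q \right)} = 5 \cdot 2 = 10$)
$\sqrt{-3 + 4} l{\left(-3,2 \right)} b{\left(L{\left(6,-1 \right)} \right)} = \sqrt{-3 + 4} \cdot 10 \left(-5 + 6\right) = \sqrt{1} \cdot 10 \cdot 1 = 1 \cdot 10 \cdot 1 = 10 \cdot 1 = 10$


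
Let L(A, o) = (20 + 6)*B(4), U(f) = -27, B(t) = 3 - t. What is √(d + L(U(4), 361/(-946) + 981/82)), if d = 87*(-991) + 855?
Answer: 2*I*√21347 ≈ 292.21*I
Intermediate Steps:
L(A, o) = -26 (L(A, o) = (20 + 6)*(3 - 1*4) = 26*(3 - 4) = 26*(-1) = -26)
d = -85362 (d = -86217 + 855 = -85362)
√(d + L(U(4), 361/(-946) + 981/82)) = √(-85362 - 26) = √(-85388) = 2*I*√21347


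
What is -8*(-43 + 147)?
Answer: -832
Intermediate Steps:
-8*(-43 + 147) = -8*104 = -832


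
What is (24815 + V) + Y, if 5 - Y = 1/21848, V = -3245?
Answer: 471370599/21848 ≈ 21575.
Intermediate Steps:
Y = 109239/21848 (Y = 5 - 1/21848 = 109239/21848 ≈ 5.0000)
(24815 + V) + Y = (24815 - 3245) + 109239/21848 = 21570 + 109239/21848 = 471370599/21848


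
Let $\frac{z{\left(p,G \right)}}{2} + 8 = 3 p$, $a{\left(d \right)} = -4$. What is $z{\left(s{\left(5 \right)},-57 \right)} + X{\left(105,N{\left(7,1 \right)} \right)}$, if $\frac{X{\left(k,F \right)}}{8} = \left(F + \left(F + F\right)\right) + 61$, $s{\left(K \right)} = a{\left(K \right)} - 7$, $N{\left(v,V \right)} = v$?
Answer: $574$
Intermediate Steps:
$s{\left(K \right)} = -11$ ($s{\left(K \right)} = -4 - 7 = -11$)
$X{\left(k,F \right)} = 488 + 24 F$ ($X{\left(k,F \right)} = 8 \left(\left(F + \left(F + F\right)\right) + 61\right) = 8 \left(\left(F + 2 F\right) + 61\right) = 8 \left(3 F + 61\right) = 8 \left(61 + 3 F\right) = 488 + 24 F$)
$z{\left(p,G \right)} = -16 + 6 p$ ($z{\left(p,G \right)} = -16 + 2 \cdot 3 p = -16 + 6 p$)
$z{\left(s{\left(5 \right)},-57 \right)} + X{\left(105,N{\left(7,1 \right)} \right)} = \left(-16 + 6 \left(-11\right)\right) + \left(488 + 24 \cdot 7\right) = \left(-16 - 66\right) + \left(488 + 168\right) = -82 + 656 = 574$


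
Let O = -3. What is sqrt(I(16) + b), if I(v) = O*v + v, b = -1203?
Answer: I*sqrt(1235) ≈ 35.143*I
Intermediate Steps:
I(v) = -2*v (I(v) = -3*v + v = -2*v)
sqrt(I(16) + b) = sqrt(-2*16 - 1203) = sqrt(-32 - 1203) = sqrt(-1235) = I*sqrt(1235)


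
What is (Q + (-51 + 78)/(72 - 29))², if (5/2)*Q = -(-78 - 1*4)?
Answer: 51652969/46225 ≈ 1117.4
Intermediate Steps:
Q = 164/5 (Q = 2*(-(-78 - 1*4))/5 = 2*(-(-78 - 4))/5 = 2*(-1*(-82))/5 = (⅖)*82 = 164/5 ≈ 32.800)
(Q + (-51 + 78)/(72 - 29))² = (164/5 + (-51 + 78)/(72 - 29))² = (164/5 + 27/43)² = (7187/215)² = 51652969/46225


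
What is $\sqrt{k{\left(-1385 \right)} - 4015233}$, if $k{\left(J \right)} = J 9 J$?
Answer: $6 \sqrt{368022} \approx 3639.9$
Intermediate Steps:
$k{\left(J \right)} = 9 J^{2}$ ($k{\left(J \right)} = 9 J J = 9 J^{2}$)
$\sqrt{k{\left(-1385 \right)} - 4015233} = \sqrt{9 \left(-1385\right)^{2} - 4015233} = \sqrt{9 \cdot 1918225 - 4015233} = \sqrt{17264025 - 4015233} = \sqrt{13248792} = 6 \sqrt{368022}$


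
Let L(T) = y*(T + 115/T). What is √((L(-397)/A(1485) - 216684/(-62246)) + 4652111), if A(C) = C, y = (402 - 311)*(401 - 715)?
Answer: √174308182869051745814225145/6116136345 ≈ 2158.6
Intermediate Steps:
y = -28574 (y = 91*(-314) = -28574)
L(T) = -3286010/T - 28574*T (L(T) = -28574*(T + 115/T) = -3286010/T - 28574*T)
√((L(-397)/A(1485) - 216684/(-62246)) + 4652111) = √(((-3286010/(-397) - 28574*(-397))/1485 - 216684/(-62246)) + 4652111) = √(((-3286010*(-1/397) + 11343878)*(1/1485) - 216684*(-1/62246)) + 4652111) = √(((3286010/397 + 11343878)*(1/1485) + 108342/31123) + 4652111) = √(((4506805576/397)*(1/1485) + 108342/31123) + 4652111) = √((4506805576/589545 + 108342/31123) + 4652111) = √(140329182426238/18348409035 + 4652111) = √(85499164686649123/18348409035) = √174308182869051745814225145/6116136345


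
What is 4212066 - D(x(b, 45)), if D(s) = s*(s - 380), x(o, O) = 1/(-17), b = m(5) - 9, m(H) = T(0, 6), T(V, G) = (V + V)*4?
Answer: 1217280613/289 ≈ 4.2120e+6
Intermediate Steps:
T(V, G) = 8*V (T(V, G) = (2*V)*4 = 8*V)
m(H) = 0 (m(H) = 8*0 = 0)
b = -9 (b = 0 - 9 = -9)
x(o, O) = -1/17
D(s) = s*(-380 + s)
4212066 - D(x(b, 45)) = 4212066 - (-1)*(-380 - 1/17)/17 = 4212066 - (-1)*(-6461)/(17*17) = 4212066 - 1*6461/289 = 4212066 - 6461/289 = 1217280613/289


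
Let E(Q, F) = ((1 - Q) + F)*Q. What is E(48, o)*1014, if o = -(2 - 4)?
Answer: -2190240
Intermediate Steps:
o = 2 (o = -1*(-2) = 2)
E(Q, F) = Q*(1 + F - Q) (E(Q, F) = (1 + F - Q)*Q = Q*(1 + F - Q))
E(48, o)*1014 = (48*(1 + 2 - 1*48))*1014 = (48*(1 + 2 - 48))*1014 = (48*(-45))*1014 = -2160*1014 = -2190240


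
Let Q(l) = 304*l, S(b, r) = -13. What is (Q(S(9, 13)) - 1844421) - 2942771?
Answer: -4791144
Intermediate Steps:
(Q(S(9, 13)) - 1844421) - 2942771 = (304*(-13) - 1844421) - 2942771 = (-3952 - 1844421) - 2942771 = -1848373 - 2942771 = -4791144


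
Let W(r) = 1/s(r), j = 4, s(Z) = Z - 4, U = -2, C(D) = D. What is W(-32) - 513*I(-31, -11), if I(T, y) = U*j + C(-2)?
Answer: 184679/36 ≈ 5130.0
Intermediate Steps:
s(Z) = -4 + Z
I(T, y) = -10 (I(T, y) = -2*4 - 2 = -8 - 2 = -10)
W(r) = 1/(-4 + r)
W(-32) - 513*I(-31, -11) = 1/(-4 - 32) - 513*(-10) = 1/(-36) + 5130 = -1/36 + 5130 = 184679/36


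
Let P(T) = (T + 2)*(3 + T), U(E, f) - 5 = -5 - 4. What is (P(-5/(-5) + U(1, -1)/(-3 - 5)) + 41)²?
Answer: 51529/16 ≈ 3220.6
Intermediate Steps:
U(E, f) = -4 (U(E, f) = 5 + (-5 - 4) = 5 - 9 = -4)
P(T) = (2 + T)*(3 + T)
(P(-5/(-5) + U(1, -1)/(-3 - 5)) + 41)² = ((6 + (-5/(-5) - 4/(-3 - 5))² + 5*(-5/(-5) - 4/(-3 - 5))) + 41)² = ((6 + (-5*(-⅕) - 4/(-8))² + 5*(-5*(-⅕) - 4/(-8))) + 41)² = ((6 + (1 - 4*(-⅛))² + 5*(1 - 4*(-⅛))) + 41)² = ((6 + (1 + ½)² + 5*(1 + ½)) + 41)² = ((6 + (3/2)² + 5*(3/2)) + 41)² = ((6 + 9/4 + 15/2) + 41)² = (63/4 + 41)² = (227/4)² = 51529/16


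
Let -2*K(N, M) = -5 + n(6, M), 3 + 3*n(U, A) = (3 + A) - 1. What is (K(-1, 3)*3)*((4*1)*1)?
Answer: 26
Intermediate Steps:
n(U, A) = -1/3 + A/3 (n(U, A) = -1 + ((3 + A) - 1)/3 = -1 + (2 + A)/3 = -1 + (2/3 + A/3) = -1/3 + A/3)
K(N, M) = 8/3 - M/6 (K(N, M) = -(-5 + (-1/3 + M/3))/2 = -(-16/3 + M/3)/2 = 8/3 - M/6)
(K(-1, 3)*3)*((4*1)*1) = ((8/3 - 1/6*3)*3)*((4*1)*1) = ((8/3 - 1/2)*3)*(4*1) = ((13/6)*3)*4 = (13/2)*4 = 26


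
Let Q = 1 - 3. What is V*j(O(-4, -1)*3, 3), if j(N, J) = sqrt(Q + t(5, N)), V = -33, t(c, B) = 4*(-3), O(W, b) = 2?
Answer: -33*I*sqrt(14) ≈ -123.47*I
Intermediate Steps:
t(c, B) = -12
Q = -2
j(N, J) = I*sqrt(14) (j(N, J) = sqrt(-2 - 12) = sqrt(-14) = I*sqrt(14))
V*j(O(-4, -1)*3, 3) = -33*I*sqrt(14)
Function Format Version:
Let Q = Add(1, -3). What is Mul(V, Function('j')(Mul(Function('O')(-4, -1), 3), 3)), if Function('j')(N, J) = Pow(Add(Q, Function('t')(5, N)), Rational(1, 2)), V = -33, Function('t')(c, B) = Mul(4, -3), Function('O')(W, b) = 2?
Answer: Mul(-33, I, Pow(14, Rational(1, 2))) ≈ Mul(-123.47, I)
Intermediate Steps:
Function('t')(c, B) = -12
Q = -2
Function('j')(N, J) = Mul(I, Pow(14, Rational(1, 2))) (Function('j')(N, J) = Pow(Add(-2, -12), Rational(1, 2)) = Pow(-14, Rational(1, 2)) = Mul(I, Pow(14, Rational(1, 2))))
Mul(V, Function('j')(Mul(Function('O')(-4, -1), 3), 3)) = Mul(-33, Mul(I, Pow(14, Rational(1, 2)))) = Mul(-33, I, Pow(14, Rational(1, 2)))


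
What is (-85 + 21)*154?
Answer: -9856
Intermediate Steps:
(-85 + 21)*154 = -64*154 = -9856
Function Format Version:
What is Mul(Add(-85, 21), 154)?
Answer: -9856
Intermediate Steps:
Mul(Add(-85, 21), 154) = Mul(-64, 154) = -9856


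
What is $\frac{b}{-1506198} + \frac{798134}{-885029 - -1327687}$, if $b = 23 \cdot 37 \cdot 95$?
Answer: $\frac{583180574261}{333365297142} \approx 1.7494$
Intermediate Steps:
$b = 80845$ ($b = 851 \cdot 95 = 80845$)
$\frac{b}{-1506198} + \frac{798134}{-885029 - -1327687} = \frac{80845}{-1506198} + \frac{798134}{-885029 - -1327687} = 80845 \left(- \frac{1}{1506198}\right) + \frac{798134}{-885029 + 1327687} = - \frac{80845}{1506198} + \frac{798134}{442658} = - \frac{80845}{1506198} + 798134 \cdot \frac{1}{442658} = - \frac{80845}{1506198} + \frac{399067}{221329} = \frac{583180574261}{333365297142}$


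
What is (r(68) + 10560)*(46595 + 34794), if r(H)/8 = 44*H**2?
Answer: 133332110912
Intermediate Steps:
r(H) = 352*H**2 (r(H) = 8*(44*H**2) = 352*H**2)
(r(68) + 10560)*(46595 + 34794) = (352*68**2 + 10560)*(46595 + 34794) = (352*4624 + 10560)*81389 = (1627648 + 10560)*81389 = 1638208*81389 = 133332110912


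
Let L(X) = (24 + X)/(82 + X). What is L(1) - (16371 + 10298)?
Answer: -2213502/83 ≈ -26669.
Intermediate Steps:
L(X) = (24 + X)/(82 + X)
L(1) - (16371 + 10298) = (24 + 1)/(82 + 1) - (16371 + 10298) = 25/83 - 1*26669 = (1/83)*25 - 26669 = 25/83 - 26669 = -2213502/83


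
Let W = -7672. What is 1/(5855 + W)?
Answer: -1/1817 ≈ -0.00055036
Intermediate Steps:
1/(5855 + W) = 1/(5855 - 7672) = 1/(-1817) = -1/1817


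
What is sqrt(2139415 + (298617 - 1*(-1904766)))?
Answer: sqrt(4342798) ≈ 2083.9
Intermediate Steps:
sqrt(2139415 + (298617 - 1*(-1904766))) = sqrt(2139415 + (298617 + 1904766)) = sqrt(2139415 + 2203383) = sqrt(4342798)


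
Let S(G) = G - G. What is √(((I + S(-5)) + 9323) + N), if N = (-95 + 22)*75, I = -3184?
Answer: 2*√166 ≈ 25.768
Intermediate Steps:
S(G) = 0
N = -5475 (N = -73*75 = -5475)
√(((I + S(-5)) + 9323) + N) = √(((-3184 + 0) + 9323) - 5475) = √((-3184 + 9323) - 5475) = √(6139 - 5475) = √664 = 2*√166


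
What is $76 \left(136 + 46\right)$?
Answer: $13832$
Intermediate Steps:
$76 \left(136 + 46\right) = 76 \cdot 182 = 13832$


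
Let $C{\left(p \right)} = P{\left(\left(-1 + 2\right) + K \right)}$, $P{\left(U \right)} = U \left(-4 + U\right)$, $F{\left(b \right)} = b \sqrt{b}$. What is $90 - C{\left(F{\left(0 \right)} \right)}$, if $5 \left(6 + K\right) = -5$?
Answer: $30$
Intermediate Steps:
$K = -7$ ($K = -6 + \frac{1}{5} \left(-5\right) = -6 - 1 = -7$)
$F{\left(b \right)} = b^{\frac{3}{2}}$
$C{\left(p \right)} = 60$ ($C{\left(p \right)} = \left(\left(-1 + 2\right) - 7\right) \left(-4 + \left(\left(-1 + 2\right) - 7\right)\right) = \left(1 - 7\right) \left(-4 + \left(1 - 7\right)\right) = - 6 \left(-4 - 6\right) = \left(-6\right) \left(-10\right) = 60$)
$90 - C{\left(F{\left(0 \right)} \right)} = 90 - 60 = 30$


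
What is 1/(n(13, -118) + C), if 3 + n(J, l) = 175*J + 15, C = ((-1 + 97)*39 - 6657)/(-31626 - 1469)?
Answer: 33095/75691178 ≈ 0.00043724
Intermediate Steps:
C = 2913/33095 (C = (96*39 - 6657)/(-33095) = (3744 - 6657)*(-1/33095) = -2913*(-1/33095) = 2913/33095 ≈ 0.088019)
n(J, l) = 12 + 175*J (n(J, l) = -3 + (175*J + 15) = -3 + (15 + 175*J) = 12 + 175*J)
1/(n(13, -118) + C) = 1/((12 + 175*13) + 2913/33095) = 1/((12 + 2275) + 2913/33095) = 1/(2287 + 2913/33095) = 1/(75691178/33095) = 33095/75691178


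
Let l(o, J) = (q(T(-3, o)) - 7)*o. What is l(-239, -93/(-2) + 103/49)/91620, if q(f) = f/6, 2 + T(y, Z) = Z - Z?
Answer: 2629/137430 ≈ 0.019130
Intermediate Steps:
T(y, Z) = -2 (T(y, Z) = -2 + (Z - Z) = -2 + 0 = -2)
q(f) = f/6 (q(f) = f*(1/6) = f/6)
l(o, J) = -22*o/3 (l(o, J) = ((1/6)*(-2) - 7)*o = (-1/3 - 7)*o = -22*o/3)
l(-239, -93/(-2) + 103/49)/91620 = -22/3*(-239)/91620 = (5258/3)*(1/91620) = 2629/137430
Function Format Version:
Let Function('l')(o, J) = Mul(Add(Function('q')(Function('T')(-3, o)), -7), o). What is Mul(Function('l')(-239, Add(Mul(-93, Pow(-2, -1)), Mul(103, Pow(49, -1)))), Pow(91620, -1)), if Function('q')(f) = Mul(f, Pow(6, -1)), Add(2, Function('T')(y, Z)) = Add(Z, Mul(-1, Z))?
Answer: Rational(2629, 137430) ≈ 0.019130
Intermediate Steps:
Function('T')(y, Z) = -2 (Function('T')(y, Z) = Add(-2, Add(Z, Mul(-1, Z))) = Add(-2, 0) = -2)
Function('q')(f) = Mul(Rational(1, 6), f) (Function('q')(f) = Mul(f, Rational(1, 6)) = Mul(Rational(1, 6), f))
Function('l')(o, J) = Mul(Rational(-22, 3), o) (Function('l')(o, J) = Mul(Add(Mul(Rational(1, 6), -2), -7), o) = Mul(Add(Rational(-1, 3), -7), o) = Mul(Rational(-22, 3), o))
Mul(Function('l')(-239, Add(Mul(-93, Pow(-2, -1)), Mul(103, Pow(49, -1)))), Pow(91620, -1)) = Mul(Mul(Rational(-22, 3), -239), Pow(91620, -1)) = Mul(Rational(5258, 3), Rational(1, 91620)) = Rational(2629, 137430)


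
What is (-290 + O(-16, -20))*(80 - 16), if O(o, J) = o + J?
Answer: -20864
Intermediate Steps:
O(o, J) = J + o
(-290 + O(-16, -20))*(80 - 16) = (-290 + (-20 - 16))*(80 - 16) = (-290 - 36)*64 = -326*64 = -20864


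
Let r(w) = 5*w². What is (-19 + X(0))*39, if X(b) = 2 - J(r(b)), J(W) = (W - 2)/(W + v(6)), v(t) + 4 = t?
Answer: -624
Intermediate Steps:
v(t) = -4 + t
J(W) = (-2 + W)/(2 + W) (J(W) = (W - 2)/(W + (-4 + 6)) = (-2 + W)/(W + 2) = (-2 + W)/(2 + W))
X(b) = 2 - (-2 + 5*b²)/(2 + 5*b²)
(-19 + X(0))*39 = (-19 + (6 + 5*0²)/(2 + 5*0²))*39 = (-19 + (6 + 5*0)/(2 + 5*0))*39 = (-19 + (6 + 0)/(2 + 0))*39 = (-19 + 6/2)*39 = (-19 + (½)*6)*39 = (-19 + 3)*39 = -16*39 = -624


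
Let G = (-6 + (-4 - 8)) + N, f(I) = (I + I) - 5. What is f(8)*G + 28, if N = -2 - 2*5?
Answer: -302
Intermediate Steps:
f(I) = -5 + 2*I (f(I) = 2*I - 5 = -5 + 2*I)
N = -12 (N = -2 - 10 = -12)
G = -30 (G = (-6 + (-4 - 8)) - 12 = (-6 - 12) - 12 = -18 - 12 = -30)
f(8)*G + 28 = (-5 + 2*8)*(-30) + 28 = (-5 + 16)*(-30) + 28 = 11*(-30) + 28 = -330 + 28 = -302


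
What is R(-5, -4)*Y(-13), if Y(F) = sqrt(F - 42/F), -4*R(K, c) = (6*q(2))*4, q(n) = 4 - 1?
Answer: -18*I*sqrt(1651)/13 ≈ -56.26*I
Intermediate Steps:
q(n) = 3
R(K, c) = -18 (R(K, c) = -6*3*4/4 = -9*4/2 = -1/4*72 = -18)
R(-5, -4)*Y(-13) = -18*sqrt(-13 - 42/(-13)) = -18*sqrt(-13 - 42*(-1/13)) = -18*sqrt(-13 + 42/13) = -18*I*sqrt(1651)/13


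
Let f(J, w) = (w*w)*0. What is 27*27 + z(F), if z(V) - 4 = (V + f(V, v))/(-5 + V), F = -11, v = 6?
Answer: 11739/16 ≈ 733.69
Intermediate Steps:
f(J, w) = 0 (f(J, w) = w**2*0 = 0)
z(V) = 4 + V/(-5 + V) (z(V) = 4 + (V + 0)/(-5 + V) = 4 + V/(-5 + V))
27*27 + z(F) = 27*27 + 5*(-4 - 11)/(-5 - 11) = 729 + 5*(-15)/(-16) = 729 + 5*(-1/16)*(-15) = 729 + 75/16 = 11739/16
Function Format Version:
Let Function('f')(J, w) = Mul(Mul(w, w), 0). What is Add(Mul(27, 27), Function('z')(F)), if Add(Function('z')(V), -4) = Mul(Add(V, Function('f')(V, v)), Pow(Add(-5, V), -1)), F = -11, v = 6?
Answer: Rational(11739, 16) ≈ 733.69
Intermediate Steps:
Function('f')(J, w) = 0 (Function('f')(J, w) = Mul(Pow(w, 2), 0) = 0)
Function('z')(V) = Add(4, Mul(V, Pow(Add(-5, V), -1))) (Function('z')(V) = Add(4, Mul(Add(V, 0), Pow(Add(-5, V), -1))) = Add(4, Mul(V, Pow(Add(-5, V), -1))))
Add(Mul(27, 27), Function('z')(F)) = Add(Mul(27, 27), Mul(5, Pow(Add(-5, -11), -1), Add(-4, -11))) = Add(729, Mul(5, Pow(-16, -1), -15)) = Add(729, Mul(5, Rational(-1, 16), -15)) = Add(729, Rational(75, 16)) = Rational(11739, 16)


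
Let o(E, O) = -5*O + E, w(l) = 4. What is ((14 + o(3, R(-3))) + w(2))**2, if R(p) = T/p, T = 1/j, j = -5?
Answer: 3844/9 ≈ 427.11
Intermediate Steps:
T = -1/5 (T = 1/(-5) = -1/5 ≈ -0.20000)
R(p) = -1/(5*p)
o(E, O) = E - 5*O
((14 + o(3, R(-3))) + w(2))**2 = ((14 + (3 - (-1)/(-3))) + 4)**2 = ((14 + (3 - (-1)*(-1)/3)) + 4)**2 = ((14 + (3 - 5*1/15)) + 4)**2 = ((14 + (3 - 1/3)) + 4)**2 = ((14 + 8/3) + 4)**2 = (50/3 + 4)**2 = (62/3)**2 = 3844/9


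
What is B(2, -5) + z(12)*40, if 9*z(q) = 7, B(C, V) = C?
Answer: 298/9 ≈ 33.111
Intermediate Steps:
z(q) = 7/9 (z(q) = (⅑)*7 = 7/9)
B(2, -5) + z(12)*40 = 2 + (7/9)*40 = 2 + 280/9 = 298/9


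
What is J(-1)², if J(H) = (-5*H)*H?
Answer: 25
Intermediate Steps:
J(H) = -5*H²
J(-1)² = (-5*(-1)²)² = (-5*1)² = (-5)² = 25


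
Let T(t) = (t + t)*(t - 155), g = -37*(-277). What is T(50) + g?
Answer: -251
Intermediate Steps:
g = 10249
T(t) = 2*t*(-155 + t) (T(t) = (2*t)*(-155 + t) = 2*t*(-155 + t))
T(50) + g = 2*50*(-155 + 50) + 10249 = 2*50*(-105) + 10249 = -10500 + 10249 = -251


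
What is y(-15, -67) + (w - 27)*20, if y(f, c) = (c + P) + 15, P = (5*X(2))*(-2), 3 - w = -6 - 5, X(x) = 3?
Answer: -342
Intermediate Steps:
w = 14 (w = 3 - (-6 - 5) = 3 - 1*(-11) = 3 + 11 = 14)
P = -30 (P = (5*3)*(-2) = 15*(-2) = -30)
y(f, c) = -15 + c (y(f, c) = (c - 30) + 15 = (-30 + c) + 15 = -15 + c)
y(-15, -67) + (w - 27)*20 = (-15 - 67) + (14 - 27)*20 = -82 - 13*20 = -82 - 260 = -342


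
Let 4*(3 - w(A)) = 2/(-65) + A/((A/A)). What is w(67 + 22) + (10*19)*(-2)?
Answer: -103803/260 ≈ -399.24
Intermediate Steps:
w(A) = 391/130 - A/4 (w(A) = 3 - (2/(-65) + A/((A/A)))/4 = 3 - (2*(-1/65) + A/1)/4 = 3 - (-2/65 + A*1)/4 = 3 - (-2/65 + A)/4 = 3 + (1/130 - A/4) = 391/130 - A/4)
w(67 + 22) + (10*19)*(-2) = (391/130 - (67 + 22)/4) + (10*19)*(-2) = (391/130 - 1/4*89) + 190*(-2) = (391/130 - 89/4) - 380 = -5003/260 - 380 = -103803/260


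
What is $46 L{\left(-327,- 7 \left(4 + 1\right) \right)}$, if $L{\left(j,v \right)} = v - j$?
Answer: $13432$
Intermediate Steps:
$46 L{\left(-327,- 7 \left(4 + 1\right) \right)} = 46 \left(- 7 \left(4 + 1\right) - -327\right) = 46 \left(\left(-7\right) 5 + 327\right) = 46 \left(-35 + 327\right) = 46 \cdot 292 = 13432$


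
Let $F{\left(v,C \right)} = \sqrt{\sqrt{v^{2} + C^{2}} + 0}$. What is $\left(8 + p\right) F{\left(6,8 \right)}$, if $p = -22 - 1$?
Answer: $- 15 \sqrt{10} \approx -47.434$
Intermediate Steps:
$p = -23$ ($p = -22 - 1 = -23$)
$F{\left(v,C \right)} = \sqrt[4]{C^{2} + v^{2}}$ ($F{\left(v,C \right)} = \sqrt{\sqrt{C^{2} + v^{2}} + 0} = \sqrt{\sqrt{C^{2} + v^{2}}} = \sqrt[4]{C^{2} + v^{2}}$)
$\left(8 + p\right) F{\left(6,8 \right)} = \left(8 - 23\right) \sqrt[4]{8^{2} + 6^{2}} = - 15 \sqrt[4]{64 + 36} = - 15 \sqrt[4]{100} = - 15 \sqrt{10}$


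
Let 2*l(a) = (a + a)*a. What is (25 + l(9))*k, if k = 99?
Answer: 10494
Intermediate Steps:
l(a) = a² (l(a) = ((a + a)*a)/2 = ((2*a)*a)/2 = (2*a²)/2 = a²)
(25 + l(9))*k = (25 + 9²)*99 = (25 + 81)*99 = 106*99 = 10494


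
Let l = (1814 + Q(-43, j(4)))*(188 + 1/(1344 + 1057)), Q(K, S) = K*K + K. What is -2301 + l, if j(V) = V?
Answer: 1628503479/2401 ≈ 6.7826e+5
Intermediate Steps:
Q(K, S) = K + K**2 (Q(K, S) = K**2 + K = K + K**2)
l = 1634028180/2401 (l = (1814 - 43*(1 - 43))*(188 + 1/(1344 + 1057)) = (1814 - 43*(-42))*(188 + 1/2401) = (1814 + 1806)*(188 + 1/2401) = 3620*(451389/2401) = 1634028180/2401 ≈ 6.8056e+5)
-2301 + l = -2301 + 1634028180/2401 = 1628503479/2401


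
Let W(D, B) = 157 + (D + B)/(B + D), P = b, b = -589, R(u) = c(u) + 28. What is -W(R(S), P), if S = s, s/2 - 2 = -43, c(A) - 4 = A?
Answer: -158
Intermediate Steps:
c(A) = 4 + A
s = -82 (s = 4 + 2*(-43) = 4 - 86 = -82)
S = -82
R(u) = 32 + u (R(u) = (4 + u) + 28 = 32 + u)
P = -589
W(D, B) = 158 (W(D, B) = 157 + (B + D)/(B + D) = 157 + 1 = 158)
-W(R(S), P) = -1*158 = -158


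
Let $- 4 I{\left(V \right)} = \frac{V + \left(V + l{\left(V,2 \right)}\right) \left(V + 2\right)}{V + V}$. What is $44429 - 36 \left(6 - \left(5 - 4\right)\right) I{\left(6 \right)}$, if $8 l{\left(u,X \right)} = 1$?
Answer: $\frac{178541}{4} \approx 44635.0$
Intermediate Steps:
$l{\left(u,X \right)} = \frac{1}{8}$ ($l{\left(u,X \right)} = \frac{1}{8} \cdot 1 = \frac{1}{8}$)
$I{\left(V \right)} = - \frac{V + \left(2 + V\right) \left(\frac{1}{8} + V\right)}{8 V}$ ($I{\left(V \right)} = - \frac{\left(V + \left(V + \frac{1}{8}\right) \left(V + 2\right)\right) \frac{1}{V + V}}{4} = - \frac{\left(V + \left(\frac{1}{8} + V\right) \left(2 + V\right)\right) \frac{1}{2 V}}{4} = - \frac{\left(V + \left(2 + V\right) \left(\frac{1}{8} + V\right)\right) \frac{1}{2 V}}{4} = - \frac{\frac{1}{2} \frac{1}{V} \left(V + \left(2 + V\right) \left(\frac{1}{8} + V\right)\right)}{4} = - \frac{V + \left(2 + V\right) \left(\frac{1}{8} + V\right)}{8 V}$)
$44429 - 36 \left(6 - \left(5 - 4\right)\right) I{\left(6 \right)} = 44429 - 36 \left(6 - \left(5 - 4\right)\right) \frac{-2 - 6 \left(25 + 8 \cdot 6\right)}{64 \cdot 6} = 44429 - 36 \left(6 - \left(5 - 4\right)\right) \frac{1}{64} \cdot \frac{1}{6} \left(-2 - 6 \left(25 + 48\right)\right) = 44429 - 36 \left(6 - 1\right) \frac{1}{64} \cdot \frac{1}{6} \left(-2 - 6 \cdot 73\right) = 44429 - 36 \left(6 - 1\right) \frac{1}{64} \cdot \frac{1}{6} \left(-2 - 438\right) = 44429 - 36 \cdot 5 \cdot \frac{1}{64} \cdot \frac{1}{6} \left(-440\right) = 44429 - 180 \left(- \frac{55}{48}\right) = 44429 - - \frac{825}{4} = 44429 + \frac{825}{4} = \frac{178541}{4}$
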